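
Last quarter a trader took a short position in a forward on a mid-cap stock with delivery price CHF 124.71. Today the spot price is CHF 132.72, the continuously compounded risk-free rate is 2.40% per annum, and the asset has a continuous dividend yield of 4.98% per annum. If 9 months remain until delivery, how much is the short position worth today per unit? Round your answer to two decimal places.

-CHF 5.37

Current fair forward for the remaining 9 months: F = S·e^((r − q)·T), (r − q) = 0.0240 − 0.0498 = -0.0258
F = 132.72 · e^(-0.0258 × 9/12) = 132.72 × 0.980836 = 130.1766
Value of long forward = (F − K)·e^(−rT) = (130.1766 − 124.71) · e^(−0.0240·9/12)
= 5.4666 × 0.982161 = 5.37
Short position value = −(long value) = -CHF 5.37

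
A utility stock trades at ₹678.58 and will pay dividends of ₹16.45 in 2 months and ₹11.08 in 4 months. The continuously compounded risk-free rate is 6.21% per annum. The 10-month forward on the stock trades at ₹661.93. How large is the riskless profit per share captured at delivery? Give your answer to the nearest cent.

PV(dividends) I = 16.45·e^(−0.0621·2/12) + 11.08·e^(−0.0621·4/12) = 27.1336
Fair forward F* = (S − I)·e^(rT) = (678.58 − 27.1336)·e^0.051750 = 651.4464 × 1.053112 = 686.0460
Market ₹661.93 < fair 686.0460: forward underpriced → reverse cash-and-carry (short the stock, invest proceeds at r, pay the dividends, go long the forward).
Profit at T = |F_mkt − F*| = |661.93 − 686.0460| = ₹24.12 per share

₹24.12 per share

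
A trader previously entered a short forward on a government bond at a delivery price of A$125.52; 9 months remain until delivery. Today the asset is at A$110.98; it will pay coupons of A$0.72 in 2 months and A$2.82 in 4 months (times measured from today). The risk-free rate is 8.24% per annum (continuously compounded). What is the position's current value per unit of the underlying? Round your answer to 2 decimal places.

A$10.47

PV(remaining coupons) I = 0.72·e^(−0.0824·2/12) + 2.82·e^(−0.0824·4/12) = 3.4538
Current forward F = (S − I)·e^(rT) = (110.98 − 3.4538)·e^(0.0824·9/12) = 107.5262 × 1.063750 = 114.3810
Value (long) = (F − K)·e^(−rT) = (114.3810 − 125.52) × 0.940071 = -10.4715
Short position value = −(long value) = A$10.47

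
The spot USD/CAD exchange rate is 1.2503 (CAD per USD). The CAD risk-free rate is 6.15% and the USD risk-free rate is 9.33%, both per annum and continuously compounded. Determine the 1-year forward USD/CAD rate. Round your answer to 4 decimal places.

F = S·e^((r_CAD − r_USD)T) = 1.2503 · e^((0.0615 − 0.0933) × 1)
= 1.2503 · e^-0.031800 = 1.2503 × 0.968700
F = 1.2112 CAD per USD

1.2112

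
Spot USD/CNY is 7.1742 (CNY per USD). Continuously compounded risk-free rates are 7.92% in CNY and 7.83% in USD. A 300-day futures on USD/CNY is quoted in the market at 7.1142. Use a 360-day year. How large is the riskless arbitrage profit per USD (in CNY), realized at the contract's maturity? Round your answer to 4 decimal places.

0.0654 per USD (in CNY)

Fair futures: F* = S·e^(carry·T), with carry = (r_CNY − r_USD) = 0.0792 − 0.0783 = 0.0009
F* = 7.1742 · e^(0.0009 × 300/360) = 7.1742 · e^0.000750 = 7.1742 × 1.000750 = 7.1796
Market 7.1142 < fair 7.1796: forward underpriced → reverse cash-and-carry (short spot, go long the forward).
At maturity, profit = |F_mkt − F*| = |7.1142 − 7.1796| = 0.0654 per USD (in CNY)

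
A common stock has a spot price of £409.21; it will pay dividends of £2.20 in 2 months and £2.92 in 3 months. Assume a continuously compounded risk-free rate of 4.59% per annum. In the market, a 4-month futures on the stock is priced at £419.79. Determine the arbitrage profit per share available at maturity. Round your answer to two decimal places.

£9.42 per share

PV(dividends) I = 2.20·e^(−0.0459·2/12) + 2.92·e^(−0.0459·3/12) = 5.0699
Fair futures F* = (S − I)·e^(rT) = (409.21 − 5.0699)·e^0.015300 = 404.1401 × 1.015418 = 410.3711
Market £419.79 > fair 410.3711: forward overpriced → cash-and-carry (borrow at r, buy the stock and collect the dividends, short the forward).
Profit at T = |F_mkt − F*| = |419.79 − 410.3711| = £9.42 per share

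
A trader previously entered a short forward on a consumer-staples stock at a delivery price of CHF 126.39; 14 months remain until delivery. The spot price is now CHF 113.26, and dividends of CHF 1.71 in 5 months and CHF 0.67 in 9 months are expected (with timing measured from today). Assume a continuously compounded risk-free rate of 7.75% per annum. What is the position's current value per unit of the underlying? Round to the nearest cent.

PV(remaining dividends) I = 1.71·e^(−0.0775·5/12) + 0.67·e^(−0.0775·9/12) = 2.2878
Current forward F = (S − I)·e^(rT) = (113.26 − 2.2878)·e^(0.0775·14/12) = 110.9722 × 1.094630 = 121.4735
Value (long) = (F − K)·e^(−rT) = (121.4735 − 126.39) × 0.913550 = -4.4915
Short position value = −(long value) = CHF 4.49

CHF 4.49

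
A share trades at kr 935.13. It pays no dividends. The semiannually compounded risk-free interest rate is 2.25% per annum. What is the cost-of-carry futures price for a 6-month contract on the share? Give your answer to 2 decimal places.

F = S · (1+r/2)^(2T)
= 935.13 × 1.011250
F = kr 945.65

kr 945.65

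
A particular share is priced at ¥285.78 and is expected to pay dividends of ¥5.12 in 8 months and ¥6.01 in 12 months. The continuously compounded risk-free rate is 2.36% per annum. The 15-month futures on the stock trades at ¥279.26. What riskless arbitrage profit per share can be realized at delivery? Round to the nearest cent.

PV(dividends) I = 5.12·e^(−0.0236·8/12) + 6.01·e^(−0.0236·12/12) = 10.9099
Fair futures F* = (S − I)·e^(rT) = (285.78 − 10.9099)·e^0.029500 = 274.8701 × 1.029939 = 283.0994
Market ¥279.26 < fair 283.0994: forward underpriced → reverse cash-and-carry (short the stock, invest proceeds at r, pay the dividends, go long the forward).
Profit at T = |F_mkt − F*| = |279.26 − 283.0994| = ¥3.84 per share

¥3.84 per share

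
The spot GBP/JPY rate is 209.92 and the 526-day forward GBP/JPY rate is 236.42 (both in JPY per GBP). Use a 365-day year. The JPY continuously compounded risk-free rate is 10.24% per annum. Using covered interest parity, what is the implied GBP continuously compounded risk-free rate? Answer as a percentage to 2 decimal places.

F = S·e^((r_JPY − r_GBP)T) ⇒ r_GBP = r_JPY − ln(F/S)/T
ln(236.42/209.92) = 0.118883; /(526/365) = 0.082495
r_GBP = 0.1024 − 0.082495 = 0.019905
r_GBP = 1.99%

1.99%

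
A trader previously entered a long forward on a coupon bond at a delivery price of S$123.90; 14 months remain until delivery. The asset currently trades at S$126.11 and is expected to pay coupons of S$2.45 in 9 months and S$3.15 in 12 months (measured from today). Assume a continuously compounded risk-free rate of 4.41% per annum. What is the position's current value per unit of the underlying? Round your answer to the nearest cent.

PV(remaining coupons) I = 2.45·e^(−0.0441·9/12) + 3.15·e^(−0.0441·12/12) = 5.3844
Current forward F = (S − I)·e^(rT) = (126.11 − 5.3844)·e^(0.0441·14/12) = 120.7256 × 1.052797 = 127.0995
Value (long) = (F − K)·e^(−rT) = (127.0995 − 123.90) × 0.949851 = 3.0390
Value = S$3.04

S$3.04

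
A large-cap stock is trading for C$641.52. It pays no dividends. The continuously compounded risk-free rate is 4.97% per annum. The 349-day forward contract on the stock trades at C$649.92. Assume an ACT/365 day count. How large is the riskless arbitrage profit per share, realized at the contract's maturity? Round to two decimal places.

C$22.82 per share

Fair forward: F* = S·e^(carry·T), with carry = r = 0.0497
F* = 641.52 · e^(0.0497 × 349/365) = 641.52 · e^0.047521 = 641.52 × 1.048668 = C$672.7415
Market C$649.92 < fair C$672.7415: forward underpriced → reverse cash-and-carry (short spot, go long the forward).
At maturity, profit = |F_mkt − F*| = |649.92 − 672.7415| = C$22.82 per share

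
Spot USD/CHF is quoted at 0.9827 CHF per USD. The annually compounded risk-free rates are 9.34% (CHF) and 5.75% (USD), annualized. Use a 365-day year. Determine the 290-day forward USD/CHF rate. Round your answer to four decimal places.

1.0091

By covered interest parity, F = S · (1+r_CHF)^T / (1+r_USD)^T
= 0.9827 × 1.073522 / 1.045421 = 0.9827 × 1.026880
F = 1.0091 CHF per USD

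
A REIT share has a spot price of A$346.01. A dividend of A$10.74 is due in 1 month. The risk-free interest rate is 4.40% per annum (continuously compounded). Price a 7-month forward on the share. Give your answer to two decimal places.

PV(dividends) I = 10.74·e^(−0.0440·1/12)
I = 10.7007
F = (S − I)·e^(rT) = (346.01 − 10.7007) · e^(0.0440·7/12)
= 335.3093 · e^0.025667 = 335.3093 × 1.025999 = A$344.03

A$344.03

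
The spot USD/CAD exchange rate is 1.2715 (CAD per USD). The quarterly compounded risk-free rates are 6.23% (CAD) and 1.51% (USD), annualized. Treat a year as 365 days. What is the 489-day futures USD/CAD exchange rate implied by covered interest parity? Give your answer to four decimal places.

1.3537

By covered interest parity, F = S · (1+r_CAD/4)^(4T) / (1+r_USD/4)^(4T)
= 1.2715 × 1.086348 / 1.020397 = 1.2715 × 1.064633
F = 1.3537 CAD per USD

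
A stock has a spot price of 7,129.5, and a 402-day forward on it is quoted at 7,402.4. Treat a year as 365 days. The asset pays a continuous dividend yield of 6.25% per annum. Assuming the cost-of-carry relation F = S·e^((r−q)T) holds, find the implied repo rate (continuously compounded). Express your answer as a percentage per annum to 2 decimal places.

From F = S·e^((r−q)T): (r − q) = ln(F/S)/T
ln(7402.4/7129.5) = ln(1.038278) = 0.037564
(r − q) = 0.037564 / (402/365) = 0.034107
r = ln(F/S)/T + q = 0.034107 + 0.0625 = 0.096607
r = 9.66%

9.66%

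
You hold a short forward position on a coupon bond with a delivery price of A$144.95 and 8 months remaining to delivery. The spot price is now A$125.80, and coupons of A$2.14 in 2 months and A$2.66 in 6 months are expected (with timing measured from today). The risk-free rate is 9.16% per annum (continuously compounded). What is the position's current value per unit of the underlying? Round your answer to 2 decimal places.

PV(remaining coupons) I = 2.14·e^(−0.0916·2/12) + 2.66·e^(−0.0916·6/12) = 4.6485
Current forward F = (S − I)·e^(rT) = (125.80 − 4.6485)·e^(0.0916·8/12) = 121.1515 × 1.062970 = 128.7804
Value (long) = (F − K)·e^(−rT) = (128.7804 − 144.95) × 0.940761 = -15.2117
Short position value = −(long value) = A$15.21

A$15.21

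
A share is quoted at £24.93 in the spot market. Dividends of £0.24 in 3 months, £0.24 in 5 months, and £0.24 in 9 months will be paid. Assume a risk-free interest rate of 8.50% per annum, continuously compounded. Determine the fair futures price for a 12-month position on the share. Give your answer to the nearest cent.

£26.39

PV(dividends) I = 0.24·e^(−0.0850·3/12) + 0.24·e^(−0.0850·5/12) + 0.24·e^(−0.0850·9/12)
I = 0.2350 + 0.2316 + 0.2252 = 0.6918
F = (S − I)·e^(rT) = (24.93 − 0.6918) · e^(0.0850·12/12)
= 24.2382 · e^0.085000 = 24.2382 × 1.088717 = £26.39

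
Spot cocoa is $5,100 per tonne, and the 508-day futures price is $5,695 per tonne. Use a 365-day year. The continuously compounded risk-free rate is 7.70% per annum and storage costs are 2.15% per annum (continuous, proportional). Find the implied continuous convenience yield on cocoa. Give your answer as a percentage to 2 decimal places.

F = S·e^((r+u−y)T) ⇒ (r+u−y) = ln(F/S)/T
ln(5695/5100) = 0.110348; /T ⇒ 0.079285
y = r + u − ln(F/S)/T = 0.0770 + 0.0215 − 0.079285 = 0.019215
y = 1.92%

1.92%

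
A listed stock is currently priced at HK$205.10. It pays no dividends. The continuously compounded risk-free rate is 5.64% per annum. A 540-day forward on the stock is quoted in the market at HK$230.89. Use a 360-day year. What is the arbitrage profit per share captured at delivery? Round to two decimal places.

HK$7.68 per share

Fair forward: F* = S·e^(carry·T), with carry = r = 0.0564
F* = 205.10 · e^(0.0564 × 540/360) = 205.10 · e^0.084600 = 205.10 × 1.088282 = HK$223.2066
Market HK$230.89 > fair HK$223.2066: forward overpriced → cash-and-carry (buy spot, short the forward).
At maturity, profit = |F_mkt − F*| = |230.89 − 223.2066| = HK$7.68 per share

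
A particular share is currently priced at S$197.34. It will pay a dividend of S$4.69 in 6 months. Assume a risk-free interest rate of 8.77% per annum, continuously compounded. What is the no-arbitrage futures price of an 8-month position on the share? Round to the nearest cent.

S$204.46

PV(dividends) I = 4.69·e^(−0.0877·6/12)
I = 4.4888
F = (S − I)·e^(rT) = (197.34 − 4.4888) · e^(0.0877·8/12)
= 192.8512 · e^0.058467 = 192.8512 × 1.060210 = S$204.46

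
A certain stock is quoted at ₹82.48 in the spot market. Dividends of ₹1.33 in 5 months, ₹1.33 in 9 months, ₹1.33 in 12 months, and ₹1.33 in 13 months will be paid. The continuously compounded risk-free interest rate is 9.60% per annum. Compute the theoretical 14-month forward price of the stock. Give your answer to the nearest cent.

PV(dividends) I = 1.33·e^(−0.0960·5/12) + 1.33·e^(−0.0960·9/12) + 1.33·e^(−0.0960·12/12) + 1.33·e^(−0.0960·13/12)
I = 1.2778 + 1.2376 + 1.2083 + 1.1986 = 4.9223
F = (S − I)·e^(rT) = (82.48 − 4.9223) · e^(0.0960·14/12)
= 77.5577 · e^0.112000 = 77.5577 × 1.118513 = ₹86.75

₹86.75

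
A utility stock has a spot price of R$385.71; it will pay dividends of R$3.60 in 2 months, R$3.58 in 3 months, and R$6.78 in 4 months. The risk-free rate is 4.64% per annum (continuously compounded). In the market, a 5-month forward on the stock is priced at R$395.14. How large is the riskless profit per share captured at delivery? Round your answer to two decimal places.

R$15.96 per share

PV(dividends) I = 3.60·e^(−0.0464·2/12) + 3.58·e^(−0.0464·3/12) + 6.78·e^(−0.0464·4/12) = 13.7869
Fair forward F* = (S − I)·e^(rT) = (385.71 − 13.7869)·e^0.019333 = 371.9231 × 1.019521 = 379.1834
Market R$395.14 > fair 379.1834: forward overpriced → cash-and-carry (borrow at r, buy the stock and collect the dividends, short the forward).
Profit at T = |F_mkt − F*| = |395.14 − 379.1834| = R$15.96 per share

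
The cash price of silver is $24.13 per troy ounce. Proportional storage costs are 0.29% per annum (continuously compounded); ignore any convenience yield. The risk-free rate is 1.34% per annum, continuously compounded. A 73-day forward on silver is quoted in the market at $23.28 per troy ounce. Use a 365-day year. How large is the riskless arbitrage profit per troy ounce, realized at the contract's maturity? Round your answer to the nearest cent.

$0.93 per troy ounce

Fair forward: F* = S·e^(carry·T), with carry = (r + u) = 0.0134 + 0.0029 = 0.0163
F* = 24.13 · e^(0.0163 × 73/365) = 24.13 · e^0.003260 = 24.13 × 1.003265 = $24.2088
Market $23.28 < fair $24.2088: forward underpriced → reverse cash-and-carry (short spot, go long the forward).
At maturity, profit = |F_mkt − F*| = |23.28 − 24.2088| = $0.93 per troy ounce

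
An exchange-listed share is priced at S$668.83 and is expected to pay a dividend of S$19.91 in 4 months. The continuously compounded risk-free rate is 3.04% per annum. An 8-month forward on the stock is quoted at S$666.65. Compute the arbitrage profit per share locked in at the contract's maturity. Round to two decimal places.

PV(dividends) I = 19.91·e^(−0.0304·4/12) = 19.7093
Fair forward F* = (S − I)·e^(rT) = (668.83 − 19.7093)·e^0.020267 = 649.1207 × 1.020474 = 662.4108
Market S$666.65 > fair 662.4108: forward overpriced → cash-and-carry (borrow at r, buy the stock and collect the dividends, short the forward).
Profit at T = |F_mkt − F*| = |666.65 − 662.4108| = S$4.24 per share

S$4.24 per share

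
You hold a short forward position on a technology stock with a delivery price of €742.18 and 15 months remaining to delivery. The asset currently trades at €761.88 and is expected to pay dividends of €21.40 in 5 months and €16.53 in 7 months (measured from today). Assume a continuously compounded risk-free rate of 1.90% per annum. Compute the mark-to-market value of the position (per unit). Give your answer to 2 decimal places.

€0.46

PV(remaining dividends) I = 21.40·e^(−0.0190·5/12) + 16.53·e^(−0.0190·7/12) = 37.5791
Current forward F = (S − I)·e^(rT) = (761.88 − 37.5791)·e^(0.0190·15/12) = 724.3009 × 1.024034 = 741.7087
Value (long) = (F − K)·e^(−rT) = (741.7087 − 742.18) × 0.976530 = -0.4602
Short position value = −(long value) = €0.46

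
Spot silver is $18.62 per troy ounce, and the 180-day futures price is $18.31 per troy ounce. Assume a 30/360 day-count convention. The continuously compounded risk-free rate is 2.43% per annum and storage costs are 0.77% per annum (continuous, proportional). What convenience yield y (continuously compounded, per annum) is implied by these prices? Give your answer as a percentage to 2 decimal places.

F = S·e^((r+u−y)T) ⇒ (r+u−y) = ln(F/S)/T
ln(18.31/18.62) = -0.016789; /T ⇒ -0.033578
y = r + u − ln(F/S)/T = 0.0243 + 0.0077 + 0.033578 = 0.065578
y = 6.56%

6.56%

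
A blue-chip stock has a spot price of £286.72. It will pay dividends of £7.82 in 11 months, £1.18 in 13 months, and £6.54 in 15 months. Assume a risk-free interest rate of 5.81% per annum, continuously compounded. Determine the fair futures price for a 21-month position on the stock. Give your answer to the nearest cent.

PV(dividends) I = 7.82·e^(−0.0581·11/12) + 1.18·e^(−0.0581·13/12) + 6.54·e^(−0.0581·15/12)
I = 7.4144 + 1.1080 + 6.0819 = 14.6043
F = (S − I)·e^(rT) = (286.72 − 14.6043) · e^(0.0581·21/12)
= 272.1157 · e^0.101675 = 272.1157 × 1.107024 = £301.24

£301.24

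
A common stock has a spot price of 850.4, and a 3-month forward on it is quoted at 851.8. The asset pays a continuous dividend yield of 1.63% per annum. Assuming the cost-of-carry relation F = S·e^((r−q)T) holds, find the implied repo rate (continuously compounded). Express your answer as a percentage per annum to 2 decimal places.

From F = S·e^((r−q)T): (r − q) = ln(F/S)/T
ln(851.8/850.4) = ln(1.001646) = 0.001645
(r − q) = 0.001645 / (3/12) = 0.006580
r = ln(F/S)/T + q = 0.006580 + 0.0163 = 0.022880
r = 2.29%

2.29%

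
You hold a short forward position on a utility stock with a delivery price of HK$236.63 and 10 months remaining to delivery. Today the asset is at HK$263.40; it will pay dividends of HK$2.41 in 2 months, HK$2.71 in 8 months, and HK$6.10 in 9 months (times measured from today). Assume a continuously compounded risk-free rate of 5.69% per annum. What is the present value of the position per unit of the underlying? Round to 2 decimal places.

-HK$26.89

PV(remaining dividends) I = 2.41·e^(−0.0569·2/12) + 2.71·e^(−0.0569·8/12) + 6.10·e^(−0.0569·9/12) = 10.8415
Current forward F = (S − I)·e^(rT) = (263.40 − 10.8415)·e^(0.0569·10/12) = 252.5585 × 1.048559 = 264.8225
Value (long) = (F − K)·e^(−rT) = (264.8225 − 236.63) × 0.953690 = 26.8869
Short position value = −(long value) = -HK$26.89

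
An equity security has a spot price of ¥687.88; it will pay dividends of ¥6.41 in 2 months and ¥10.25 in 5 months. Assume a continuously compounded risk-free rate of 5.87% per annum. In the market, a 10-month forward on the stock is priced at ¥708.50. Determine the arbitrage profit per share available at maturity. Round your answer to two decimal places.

¥3.30 per share

PV(dividends) I = 6.41·e^(−0.0587·2/12) + 10.25·e^(−0.0587·5/12) = 16.3499
Fair forward F* = (S − I)·e^(rT) = (687.88 − 16.3499)·e^0.048917 = 671.5301 × 1.050133 = 705.1959
Market ¥708.50 > fair 705.1959: forward overpriced → cash-and-carry (borrow at r, buy the stock and collect the dividends, short the forward).
Profit at T = |F_mkt − F*| = |708.50 − 705.1959| = ¥3.30 per share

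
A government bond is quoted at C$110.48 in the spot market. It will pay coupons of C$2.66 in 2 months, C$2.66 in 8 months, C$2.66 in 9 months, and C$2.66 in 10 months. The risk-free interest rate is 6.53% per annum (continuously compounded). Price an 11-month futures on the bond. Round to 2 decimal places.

PV(coupons) I = 2.66·e^(−0.0653·2/12) + 2.66·e^(−0.0653·8/12) + 2.66·e^(−0.0653·9/12) + 2.66·e^(−0.0653·10/12)
I = 2.6312 + 2.5467 + 2.5329 + 2.5191 = 10.2299
F = (S − I)·e^(rT) = (110.48 − 10.2299) · e^(0.0653·11/12)
= 100.2501 · e^0.059858 = 100.2501 × 1.061686 = C$106.43

C$106.43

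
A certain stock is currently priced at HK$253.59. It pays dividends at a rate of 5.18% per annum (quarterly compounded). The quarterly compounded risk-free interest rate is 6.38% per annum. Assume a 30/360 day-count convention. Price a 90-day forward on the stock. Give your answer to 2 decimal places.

F = S · (1+r/4)^(4T) / (1+q/4)^(4T)
= 253.59 × 1.015950 / 1.012950 = 253.59 × 1.002962
F = HK$254.34

HK$254.34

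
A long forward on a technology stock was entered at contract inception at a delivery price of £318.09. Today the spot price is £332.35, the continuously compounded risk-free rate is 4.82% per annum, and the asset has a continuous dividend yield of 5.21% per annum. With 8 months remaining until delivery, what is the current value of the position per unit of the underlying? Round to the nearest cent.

£12.97

Current fair forward for the remaining 8 months: F = S·e^((r − q)·T), (r − q) = 0.0482 − 0.0521 = -0.0039
F = 332.35 · e^(-0.0039 × 8/12) = 332.35 × 0.997403 = 331.4869
Value of long forward = (F − K)·e^(−rT) = (331.4869 − 318.09) · e^(−0.0482·8/12)
= 13.3969 × 0.968377 = 12.97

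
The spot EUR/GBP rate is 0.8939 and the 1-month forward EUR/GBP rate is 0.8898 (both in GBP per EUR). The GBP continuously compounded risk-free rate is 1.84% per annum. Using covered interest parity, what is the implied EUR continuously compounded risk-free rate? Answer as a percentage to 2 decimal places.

F = S·e^((r_GBP − r_EUR)T) ⇒ r_EUR = r_GBP − ln(F/S)/T
ln(0.8898/0.8939) = -0.004597; /(1/12) = -0.055164
r_EUR = 0.0184 + 0.055164 = 0.073564
r_EUR = 7.36%

7.36%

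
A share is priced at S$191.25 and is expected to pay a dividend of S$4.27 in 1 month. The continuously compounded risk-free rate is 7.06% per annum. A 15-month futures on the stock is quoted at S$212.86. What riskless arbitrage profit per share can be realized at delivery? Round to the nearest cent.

PV(dividends) I = 4.27·e^(−0.0706·1/12) = 4.2450
Fair futures F* = (S − I)·e^(rT) = (191.25 − 4.2450)·e^0.088250 = 187.0050 × 1.092261 = 204.2583
Market S$212.86 > fair 204.2583: forward overpriced → cash-and-carry (borrow at r, buy the stock and collect the dividends, short the forward).
Profit at T = |F_mkt − F*| = |212.86 − 204.2583| = S$8.60 per share

S$8.60 per share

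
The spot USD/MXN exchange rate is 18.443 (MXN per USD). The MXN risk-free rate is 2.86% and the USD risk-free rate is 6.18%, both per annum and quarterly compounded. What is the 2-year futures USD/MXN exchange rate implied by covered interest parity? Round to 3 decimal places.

By covered interest parity, F = S · (1+r_MXN/4)^(4T) / (1+r_USD/4)^(4T)
= 18.443 × 1.058652 / 1.130494 = 18.443 × 0.936451
F = 17.271 MXN per USD

17.271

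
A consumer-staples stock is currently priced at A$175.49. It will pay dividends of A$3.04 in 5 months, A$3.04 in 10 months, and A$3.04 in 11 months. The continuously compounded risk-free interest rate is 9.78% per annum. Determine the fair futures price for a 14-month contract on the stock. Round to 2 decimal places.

A$187.17

PV(dividends) I = 3.04·e^(−0.0978·5/12) + 3.04·e^(−0.0978·10/12) + 3.04·e^(−0.0978·11/12)
I = 2.9186 + 2.8021 + 2.7793 = 8.5000
F = (S − I)·e^(rT) = (175.49 − 8.5000) · e^(0.0978·14/12)
= 166.9900 · e^0.114100 = 166.9900 × 1.120864 = A$187.17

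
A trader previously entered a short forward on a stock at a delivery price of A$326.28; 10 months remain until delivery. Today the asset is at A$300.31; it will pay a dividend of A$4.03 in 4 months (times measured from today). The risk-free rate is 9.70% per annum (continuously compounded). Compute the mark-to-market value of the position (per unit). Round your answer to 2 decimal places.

PV(remaining dividends) I = 4.03·e^(−0.0970·4/12) = 3.9018
Current forward F = (S − I)·e^(rT) = (300.31 − 3.9018)·e^(0.0970·10/12) = 296.4082 × 1.084190 = 321.3628
Value (long) = (F − K)·e^(−rT) = (321.3628 − 326.28) × 0.922347 = -4.5354
Short position value = −(long value) = A$4.54

A$4.54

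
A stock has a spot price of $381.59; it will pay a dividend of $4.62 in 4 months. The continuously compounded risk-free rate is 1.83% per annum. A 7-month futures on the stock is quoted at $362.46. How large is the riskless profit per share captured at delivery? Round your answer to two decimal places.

$18.58 per share

PV(dividends) I = 4.62·e^(−0.0183·4/12) = 4.5919
Fair futures F* = (S − I)·e^(rT) = (381.59 − 4.5919)·e^0.010675 = 376.9981 × 1.010732 = 381.0440
Market $362.46 < fair 381.0440: forward underpriced → reverse cash-and-carry (short the stock, invest proceeds at r, pay the dividends, go long the forward).
Profit at T = |F_mkt − F*| = |362.46 − 381.0440| = $18.58 per share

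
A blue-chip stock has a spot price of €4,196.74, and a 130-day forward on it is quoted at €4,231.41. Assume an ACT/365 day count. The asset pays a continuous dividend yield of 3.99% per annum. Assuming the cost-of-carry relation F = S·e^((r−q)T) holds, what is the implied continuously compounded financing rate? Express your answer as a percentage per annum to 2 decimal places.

From F = S·e^((r−q)T): (r − q) = ln(F/S)/T
ln(4231.41/4196.74) = ln(1.008261) = 0.008227
(r − q) = 0.008227 / (130/365) = 0.023099
r = ln(F/S)/T + q = 0.023099 + 0.0399 = 0.062999
r = 6.30%

6.30%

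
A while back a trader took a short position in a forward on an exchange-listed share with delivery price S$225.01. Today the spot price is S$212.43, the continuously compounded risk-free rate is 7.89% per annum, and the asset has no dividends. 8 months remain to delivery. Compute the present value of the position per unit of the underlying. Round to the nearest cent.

Current fair forward for the remaining 8 months: F = S·e^(r·T), r = 0.0789
F = 212.43 · e^(0.0789 × 8/12) = 212.43 × 1.054008 = 223.9029
Value of long forward = (F − K)·e^(−rT) = (223.9029 − 225.01) · e^(−0.0789·8/12)
= -1.1071 × 0.948759 = -1.05
Short position value = −(long value) = S$1.05

S$1.05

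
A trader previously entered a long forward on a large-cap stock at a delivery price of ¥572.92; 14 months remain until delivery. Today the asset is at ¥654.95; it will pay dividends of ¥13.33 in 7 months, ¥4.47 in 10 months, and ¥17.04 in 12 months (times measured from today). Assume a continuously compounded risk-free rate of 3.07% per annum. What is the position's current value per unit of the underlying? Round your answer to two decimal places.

¥68.21

PV(remaining dividends) I = 13.33·e^(−0.0307·7/12) + 4.47·e^(−0.0307·10/12) + 17.04·e^(−0.0307·12/12) = 33.9753
Current forward F = (S − I)·e^(rT) = (654.95 − 33.9753)·e^(0.0307·14/12) = 620.9747 × 1.036466 = 643.6192
Value (long) = (F − K)·e^(−rT) = (643.6192 − 572.92) × 0.964817 = 68.2118
Value = ¥68.21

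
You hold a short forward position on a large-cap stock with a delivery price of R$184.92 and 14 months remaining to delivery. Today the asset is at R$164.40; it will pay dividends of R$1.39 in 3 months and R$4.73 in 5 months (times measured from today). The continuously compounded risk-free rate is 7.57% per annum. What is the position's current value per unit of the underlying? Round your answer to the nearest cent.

PV(remaining dividends) I = 1.39·e^(−0.0757·3/12) + 4.73·e^(−0.0757·5/12) = 5.9471
Current forward F = (S − I)·e^(rT) = (164.40 − 5.9471)·e^(0.0757·14/12) = 158.4529 × 1.092334 = 173.0835
Value (long) = (F − K)·e^(−rT) = (173.0835 − 184.92) × 0.915471 = -10.8360
Short position value = −(long value) = R$10.84

R$10.84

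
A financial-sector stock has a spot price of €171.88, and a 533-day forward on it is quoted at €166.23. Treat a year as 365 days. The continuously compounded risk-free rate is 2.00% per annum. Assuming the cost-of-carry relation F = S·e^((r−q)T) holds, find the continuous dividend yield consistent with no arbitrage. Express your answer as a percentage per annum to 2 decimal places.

From F = S·e^((r−q)T): (r − q) = ln(F/S)/T
ln(166.23/171.88) = ln(0.967128) = -0.033424
(r − q) = -0.033424 / (533/365) = -0.022889
q = r − ln(F/S)/T = 0.0200 + 0.022889 = 0.042889
q = 4.29%

4.29%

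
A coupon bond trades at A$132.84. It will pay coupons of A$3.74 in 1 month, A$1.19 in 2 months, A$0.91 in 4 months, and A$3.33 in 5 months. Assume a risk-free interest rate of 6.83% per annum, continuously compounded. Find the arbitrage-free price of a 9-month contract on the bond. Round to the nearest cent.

A$130.33

PV(coupons) I = 3.74·e^(−0.0683·1/12) + 1.19·e^(−0.0683·2/12) + 0.91·e^(−0.0683·4/12) + 3.33·e^(−0.0683·5/12)
I = 3.7188 + 1.1765 + 0.8895 + 3.2366 = 9.0214
F = (S − I)·e^(rT) = (132.84 − 9.0214) · e^(0.0683·9/12)
= 123.8186 · e^0.051225 = 123.8186 × 1.052560 = A$130.33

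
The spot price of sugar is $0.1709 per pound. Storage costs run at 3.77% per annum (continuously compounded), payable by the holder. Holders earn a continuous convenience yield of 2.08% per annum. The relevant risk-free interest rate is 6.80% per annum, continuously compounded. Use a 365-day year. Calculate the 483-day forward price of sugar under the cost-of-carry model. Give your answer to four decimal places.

Net carry = r + u − y = 0.0680 + 0.0377 − 0.0208 = 0.0849
F = S·e^((r+u−y)T) = 0.1709 · e^(0.0849 × 483/365) = 0.1709 · e^0.112347
= 0.1709 × 1.118901 = $0.1912 per pound

$0.1912 per pound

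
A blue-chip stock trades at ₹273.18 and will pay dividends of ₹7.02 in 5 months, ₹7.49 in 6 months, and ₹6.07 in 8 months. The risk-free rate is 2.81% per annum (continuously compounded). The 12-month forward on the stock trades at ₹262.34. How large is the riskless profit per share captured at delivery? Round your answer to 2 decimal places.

₹2.23 per share

PV(dividends) I = 7.02·e^(−0.0281·5/12) + 7.49·e^(−0.0281·6/12) + 6.07·e^(−0.0281·8/12) = 20.2811
Fair forward F* = (S − I)·e^(rT) = (273.18 − 20.2811)·e^0.028100 = 252.8989 × 1.028499 = 260.1063
Market ₹262.34 > fair 260.1063: forward overpriced → cash-and-carry (borrow at r, buy the stock and collect the dividends, short the forward).
Profit at T = |F_mkt − F*| = |262.34 − 260.1063| = ₹2.23 per share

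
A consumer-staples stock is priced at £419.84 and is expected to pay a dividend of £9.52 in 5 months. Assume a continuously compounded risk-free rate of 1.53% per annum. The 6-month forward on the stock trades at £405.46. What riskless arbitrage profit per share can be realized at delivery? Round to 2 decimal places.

£8.07 per share

PV(dividends) I = 9.52·e^(−0.0153·5/12) = 9.4595
Fair forward F* = (S − I)·e^(rT) = (419.84 − 9.4595)·e^0.007650 = 410.3805 × 1.007679 = 413.5318
Market £405.46 < fair 413.5318: forward underpriced → reverse cash-and-carry (short the stock, invest proceeds at r, pay the dividends, go long the forward).
Profit at T = |F_mkt − F*| = |405.46 − 413.5318| = £8.07 per share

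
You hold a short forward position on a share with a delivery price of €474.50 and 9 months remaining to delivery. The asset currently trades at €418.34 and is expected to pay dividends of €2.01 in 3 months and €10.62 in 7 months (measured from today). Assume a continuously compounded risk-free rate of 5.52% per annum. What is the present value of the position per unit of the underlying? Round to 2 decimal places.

€49.18

PV(remaining dividends) I = 2.01·e^(−0.0552·3/12) + 10.62·e^(−0.0552·7/12) = 12.2659
Current forward F = (S − I)·e^(rT) = (418.34 − 12.2659)·e^(0.0552·9/12) = 406.0741 × 1.042269 = 423.2384
Value (long) = (F − K)·e^(−rT) = (423.2384 − 474.50) × 0.959445 = -49.1827
Short position value = −(long value) = €49.18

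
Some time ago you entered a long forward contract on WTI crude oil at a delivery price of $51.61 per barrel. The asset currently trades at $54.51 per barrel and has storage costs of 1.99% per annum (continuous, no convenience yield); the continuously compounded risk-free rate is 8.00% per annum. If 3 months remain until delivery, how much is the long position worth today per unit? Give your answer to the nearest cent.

$4.19 per barrel

Current fair forward for the remaining 3 months: F = S·e^((r + u)·T), (r + u) = 0.0800 + 0.0199 = 0.0999
F = 54.51 · e^(0.0999 × 3/12) = 54.51 × 1.025289 = 55.8885
Value of long forward = (F − K)·e^(−rT) = (55.8885 − 51.61) · e^(−0.0800·3/12)
= 4.2785 × 0.980199 = 4.19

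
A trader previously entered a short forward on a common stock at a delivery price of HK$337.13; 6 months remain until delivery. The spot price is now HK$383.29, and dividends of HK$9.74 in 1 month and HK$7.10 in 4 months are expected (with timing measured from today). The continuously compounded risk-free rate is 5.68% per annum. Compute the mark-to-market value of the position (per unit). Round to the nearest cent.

PV(remaining dividends) I = 9.74·e^(−0.0568·1/12) + 7.10·e^(−0.0568·4/12) = 16.6608
Current forward F = (S − I)·e^(rT) = (383.29 − 16.6608)·e^(0.0568·6/12) = 366.6292 × 1.028807 = 377.1907
Value (long) = (F − K)·e^(−rT) = (377.1907 − 337.13) × 0.971999 = 38.9390
Short position value = −(long value) = -HK$38.94

-HK$38.94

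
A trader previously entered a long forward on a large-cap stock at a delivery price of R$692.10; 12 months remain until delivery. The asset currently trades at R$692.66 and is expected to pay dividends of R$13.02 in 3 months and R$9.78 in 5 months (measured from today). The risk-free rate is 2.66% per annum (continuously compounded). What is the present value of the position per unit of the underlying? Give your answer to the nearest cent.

PV(remaining dividends) I = 13.02·e^(−0.0266·3/12) + 9.78·e^(−0.0266·5/12) = 22.6059
Current forward F = (S − I)·e^(rT) = (692.66 − 22.6059)·e^(0.0266·12/12) = 670.0541 × 1.026957 = 688.1167
Value (long) = (F − K)·e^(−rT) = (688.1167 − 692.10) × 0.973751 = -3.8787
Value = -R$3.88

-R$3.88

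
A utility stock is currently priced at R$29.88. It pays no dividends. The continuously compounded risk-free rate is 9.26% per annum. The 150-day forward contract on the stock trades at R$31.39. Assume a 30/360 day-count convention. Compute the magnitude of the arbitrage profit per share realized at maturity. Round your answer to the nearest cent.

Fair forward: F* = S·e^(carry·T), with carry = r = 0.0926
F* = 29.88 · e^(0.0926 × 150/360) = 29.88 · e^0.038583 = 29.88 × 1.039337 = R$31.0554
Market R$31.39 > fair R$31.0554: forward overpriced → cash-and-carry (buy spot, short the forward).
At maturity, profit = |F_mkt − F*| = |31.39 − 31.0554| = R$0.33 per share

R$0.33 per share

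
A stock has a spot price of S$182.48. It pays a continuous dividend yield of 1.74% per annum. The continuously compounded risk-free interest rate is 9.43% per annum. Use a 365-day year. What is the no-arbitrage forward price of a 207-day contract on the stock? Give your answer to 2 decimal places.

F = S·e^((r − q)T) = 182.48 · e^((0.0943 − 0.0174) × 207/365)
= 182.48 · e^0.043612 = 182.48 × 1.044577
F = S$190.61

S$190.61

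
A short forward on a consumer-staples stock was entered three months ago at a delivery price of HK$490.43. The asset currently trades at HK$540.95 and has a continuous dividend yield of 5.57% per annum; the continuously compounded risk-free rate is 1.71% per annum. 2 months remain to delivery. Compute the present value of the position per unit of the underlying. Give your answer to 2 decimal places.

Current fair forward for the remaining 2 months: F = S·e^((r − q)·T), (r − q) = 0.0171 − 0.0557 = -0.0386
F = 540.95 · e^(-0.0386 × 2/12) = 540.95 × 0.993587 = 537.4809
Value of long forward = (F − K)·e^(−rT) = (537.4809 − 490.43) · e^(−0.0171·2/12)
= 47.0509 × 0.997154 = 46.92
Short position value = −(long value) = -HK$46.92

-HK$46.92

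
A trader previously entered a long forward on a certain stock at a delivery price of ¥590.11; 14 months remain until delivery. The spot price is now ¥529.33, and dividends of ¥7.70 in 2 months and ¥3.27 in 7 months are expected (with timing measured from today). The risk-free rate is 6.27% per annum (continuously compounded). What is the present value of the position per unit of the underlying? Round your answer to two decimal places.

-¥29.93

PV(remaining dividends) I = 7.70·e^(−0.0627·2/12) + 3.27·e^(−0.0627·7/12) = 10.7725
Current forward F = (S − I)·e^(rT) = (529.33 − 10.7725)·e^(0.0627·14/12) = 518.5575 × 1.075892 = 557.9119
Value (long) = (F − K)·e^(−rT) = (557.9119 − 590.11) × 0.929461 = -29.9269
Value = -¥29.93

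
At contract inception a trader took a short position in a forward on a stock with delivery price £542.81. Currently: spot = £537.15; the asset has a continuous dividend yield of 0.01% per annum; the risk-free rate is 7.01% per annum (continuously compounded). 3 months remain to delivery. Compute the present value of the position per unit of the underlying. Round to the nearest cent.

-£3.76

Current fair forward for the remaining 3 months: F = S·e^((r − q)·T), (r − q) = 0.0701 − 0.0001 = 0.0700
F = 537.15 · e^(0.0700 × 3/12) = 537.15 × 1.017654 = 546.6328
Value of long forward = (F − K)·e^(−rT) = (546.6328 − 542.81) · e^(−0.0701·3/12)
= 3.8228 × 0.982628 = 3.76
Short position value = −(long value) = -£3.76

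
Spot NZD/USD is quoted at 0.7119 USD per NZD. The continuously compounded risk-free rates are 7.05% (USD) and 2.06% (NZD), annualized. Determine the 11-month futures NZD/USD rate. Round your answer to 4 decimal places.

F = S·e^((r_USD − r_NZD)T) = 0.7119 · e^((0.0705 − 0.0206) × 11/12)
= 0.7119 · e^0.045742 = 0.7119 × 1.046804
F = 0.7452 USD per NZD

0.7452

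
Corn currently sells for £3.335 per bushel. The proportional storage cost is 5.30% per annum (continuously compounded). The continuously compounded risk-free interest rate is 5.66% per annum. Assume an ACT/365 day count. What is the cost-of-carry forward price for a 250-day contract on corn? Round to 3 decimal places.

£3.595 per bushel

Net carry = r + u − y = 0.0566 + 0.0530 − 0.0000 = 0.1096
F = S·e^((r+u−y)T) = 3.335 · e^(0.1096 × 250/365) = 3.335 · e^0.075068
= 3.335 × 1.077957 = £3.595 per bushel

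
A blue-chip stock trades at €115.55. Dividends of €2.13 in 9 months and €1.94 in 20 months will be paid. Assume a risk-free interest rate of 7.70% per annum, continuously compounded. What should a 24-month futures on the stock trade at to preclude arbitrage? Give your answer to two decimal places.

€130.45

PV(dividends) I = 2.13·e^(−0.0770·9/12) + 1.94·e^(−0.0770·20/12)
I = 2.0105 + 1.7063 = 3.7168
F = (S − I)·e^(rT) = (115.55 − 3.7168) · e^(0.0770·24/12)
= 111.8332 · e^0.154000 = 111.8332 × 1.166491 = €130.45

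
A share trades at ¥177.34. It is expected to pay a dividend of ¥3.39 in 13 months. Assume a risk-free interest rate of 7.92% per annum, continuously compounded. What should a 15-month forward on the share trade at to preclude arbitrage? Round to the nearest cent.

¥192.36

PV(dividends) I = 3.39·e^(−0.0792·13/12)
I = 3.1113
F = (S − I)·e^(rT) = (177.34 − 3.1113) · e^(0.0792·15/12)
= 174.2287 · e^0.099000 = 174.2287 × 1.104066 = ¥192.36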